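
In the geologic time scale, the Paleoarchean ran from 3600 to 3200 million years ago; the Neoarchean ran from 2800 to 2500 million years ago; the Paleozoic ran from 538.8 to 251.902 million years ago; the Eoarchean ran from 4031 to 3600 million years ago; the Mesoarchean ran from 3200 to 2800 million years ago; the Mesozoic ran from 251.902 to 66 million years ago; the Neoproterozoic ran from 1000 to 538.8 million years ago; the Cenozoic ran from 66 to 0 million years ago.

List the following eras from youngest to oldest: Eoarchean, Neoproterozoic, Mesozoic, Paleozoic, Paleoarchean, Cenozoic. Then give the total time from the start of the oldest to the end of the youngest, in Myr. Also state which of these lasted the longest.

Start ages (Ma): Eoarchean 4031, Paleoarchean 3600, Neoproterozoic 1000, Paleozoic 538.8, Mesozoic 251.902, Cenozoic 66.
Ordered youngest to oldest: Cenozoic, Mesozoic, Paleozoic, Neoproterozoic, Paleoarchean, Eoarchean.
Span = 4031 − 0 = 4031 Myr.
Durations: Mesozoic 185.902, Paleoarchean 400, Eoarchean 431, Neoproterozoic 461.2, Paleozoic 286.898, Cenozoic 66 → longest is Neoproterozoic (461.2 Myr).

Cenozoic, Mesozoic, Paleozoic, Neoproterozoic, Paleoarchean, Eoarchean; total span 4031 Myr; longest is Neoproterozoic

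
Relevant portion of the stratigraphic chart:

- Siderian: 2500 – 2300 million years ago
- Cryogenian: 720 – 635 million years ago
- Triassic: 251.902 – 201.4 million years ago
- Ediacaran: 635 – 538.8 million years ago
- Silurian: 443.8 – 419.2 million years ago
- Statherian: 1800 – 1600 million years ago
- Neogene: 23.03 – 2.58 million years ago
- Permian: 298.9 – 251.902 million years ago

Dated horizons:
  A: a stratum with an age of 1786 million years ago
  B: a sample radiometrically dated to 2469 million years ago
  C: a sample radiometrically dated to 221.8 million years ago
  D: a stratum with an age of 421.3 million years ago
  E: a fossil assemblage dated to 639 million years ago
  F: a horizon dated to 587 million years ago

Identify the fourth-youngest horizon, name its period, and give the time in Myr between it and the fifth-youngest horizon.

E, in the Cryogenian; 1147 million years to A

Smaller Ma means younger, so youngest first: C 221.8 < D 421.3 < F 587 < E 639 < A 1786 < B 2469.
Counting 4 along gives E (639 Ma); the excerpt puts that inside the Cryogenian, 720–635 Ma.
Next in line is A (1786 Ma), and 1786 − 639 = 1147 Myr.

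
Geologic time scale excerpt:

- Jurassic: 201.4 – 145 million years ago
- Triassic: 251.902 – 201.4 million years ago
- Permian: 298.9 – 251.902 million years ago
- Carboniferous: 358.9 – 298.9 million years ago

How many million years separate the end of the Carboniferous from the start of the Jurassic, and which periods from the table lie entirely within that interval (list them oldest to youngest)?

End of Carboniferous = 298.9 Ma; start of Jurassic = 201.4 Ma.
Gap = 298.9 − 201.4 = 97.5 Myr.
Periods wholly inside 298.9–201.4 Ma: Permian (298.9–251.902), Triassic (251.902–201.4).

97.5 million years; Permian, Triassic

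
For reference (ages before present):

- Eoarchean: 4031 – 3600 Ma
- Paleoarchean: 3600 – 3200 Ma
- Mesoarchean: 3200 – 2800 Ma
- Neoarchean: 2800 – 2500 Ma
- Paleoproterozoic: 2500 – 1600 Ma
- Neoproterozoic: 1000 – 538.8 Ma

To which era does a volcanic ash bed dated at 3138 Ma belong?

3138 Ma lies between 3200 and 2800 Ma, so it falls in the Mesoarchean.

Mesoarchean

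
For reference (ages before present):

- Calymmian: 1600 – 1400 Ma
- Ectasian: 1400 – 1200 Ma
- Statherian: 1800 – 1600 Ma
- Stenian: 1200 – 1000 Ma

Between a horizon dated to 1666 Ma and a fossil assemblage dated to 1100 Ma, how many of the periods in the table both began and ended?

2

1666 Ma sits inside the Statherian (1800–1600) and 1100 Ma inside the Stenian (1200–1000); neither of those is wholly between the two dates.
The listed periods lying completely between them are Calymmian, Ectasian — 2 in all.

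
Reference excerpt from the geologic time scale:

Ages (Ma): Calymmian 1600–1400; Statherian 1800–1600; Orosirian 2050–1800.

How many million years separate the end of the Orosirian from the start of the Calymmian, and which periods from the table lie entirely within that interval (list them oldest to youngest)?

The Orosirian closes at 1800 Ma and the Calymmian opens at 1600 Ma, so the interval is 1800 − 1600 = 200 Myr.
A period fits inside if it starts at or after 1800 Ma and ends at or before 1600 Ma; oldest first that gives Statherian.

200 million years; Statherian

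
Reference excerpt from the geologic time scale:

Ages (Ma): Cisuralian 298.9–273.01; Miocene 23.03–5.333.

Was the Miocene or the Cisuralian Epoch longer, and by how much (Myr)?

Cisuralian, by 8.193 million years

Miocene: 23.03 − 5.333 = 17.697 Myr.
Cisuralian: 298.9 − 273.01 = 25.89 Myr.
Difference: 25.89 − 17.697 = 8.193 Myr, so the Cisuralian was longer.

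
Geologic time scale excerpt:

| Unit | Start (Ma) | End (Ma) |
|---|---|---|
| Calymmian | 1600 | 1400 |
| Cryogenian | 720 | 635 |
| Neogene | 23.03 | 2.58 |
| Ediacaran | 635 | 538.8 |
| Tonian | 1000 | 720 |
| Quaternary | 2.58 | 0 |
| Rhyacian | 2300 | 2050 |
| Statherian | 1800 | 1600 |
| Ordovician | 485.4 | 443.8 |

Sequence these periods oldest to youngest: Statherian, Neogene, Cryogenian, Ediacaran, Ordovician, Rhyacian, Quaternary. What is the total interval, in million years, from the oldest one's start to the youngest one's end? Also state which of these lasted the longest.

From the excerpt: Statherian 1800–1600; Neogene 23.03–2.58; Cryogenian 720–635; Ediacaran 635–538.8; Ordovician 485.4–443.8; Rhyacian 2300–2050; Quaternary 2.58–0 (Ma).
Larger Ma is earlier, so the oldest is Rhyacian and the youngest is Quaternary; oldest to youngest: Rhyacian, Statherian, Cryogenian, Ediacaran, Ordovician, Neogene, Quaternary.
Oldest start 2300 minus youngest end 0 gives 2300 Myr overall.
Individual lengths (start − end): Cryogenian 85; Quaternary 2.58; Rhyacian 250; Ediacaran 96.2; Ordovician 41.6; Neogene 20.45; Statherian 200. The largest is Rhyacian at 250 Myr.

Rhyacian, Statherian, Cryogenian, Ediacaran, Ordovician, Neogene, Quaternary; total span 2300 Myr; longest is Rhyacian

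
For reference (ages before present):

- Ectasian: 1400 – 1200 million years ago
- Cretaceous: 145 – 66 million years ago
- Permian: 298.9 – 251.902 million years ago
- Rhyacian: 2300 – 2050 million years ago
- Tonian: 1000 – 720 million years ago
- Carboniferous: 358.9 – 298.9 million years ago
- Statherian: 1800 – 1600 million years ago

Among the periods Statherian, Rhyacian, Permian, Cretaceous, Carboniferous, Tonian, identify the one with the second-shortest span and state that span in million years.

Start − end for each: Statherian 1800 − 1600 = 200; Rhyacian 2300 − 2050 = 250; Permian 298.9 − 251.902 = 46.998; Cretaceous 145 − 66 = 79; Carboniferous 358.9 − 298.9 = 60; Tonian 1000 − 720 = 280.
Ranking these from shortest: Permian < Carboniferous < Cretaceous < Statherian < Rhyacian < Tonian.
Position 2 in that ranking is Carboniferous, which lasted 60 Myr.

Carboniferous, 60 million years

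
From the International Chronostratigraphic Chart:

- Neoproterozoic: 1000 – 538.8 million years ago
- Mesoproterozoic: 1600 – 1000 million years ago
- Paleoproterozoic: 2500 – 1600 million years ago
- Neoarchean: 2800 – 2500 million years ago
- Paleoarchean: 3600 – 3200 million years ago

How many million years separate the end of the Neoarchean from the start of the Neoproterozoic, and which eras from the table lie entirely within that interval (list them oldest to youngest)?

1500 million years; Paleoproterozoic, Mesoproterozoic

End of Neoarchean = 2500 Ma; start of Neoproterozoic = 1000 Ma.
Gap = 2500 − 1000 = 1500 Myr.
Eras wholly inside 2500–1000 Ma: Paleoproterozoic (2500–1600), Mesoproterozoic (1600–1000).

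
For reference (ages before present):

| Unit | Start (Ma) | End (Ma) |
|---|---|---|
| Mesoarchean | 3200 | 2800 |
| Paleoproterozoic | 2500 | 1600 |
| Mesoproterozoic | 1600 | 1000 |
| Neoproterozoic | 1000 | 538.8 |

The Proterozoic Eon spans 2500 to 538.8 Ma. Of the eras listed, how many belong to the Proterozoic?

Eras inside 2500–538.8 Ma: Paleoproterozoic, Mesoproterozoic, Neoproterozoic — 3 in total.

3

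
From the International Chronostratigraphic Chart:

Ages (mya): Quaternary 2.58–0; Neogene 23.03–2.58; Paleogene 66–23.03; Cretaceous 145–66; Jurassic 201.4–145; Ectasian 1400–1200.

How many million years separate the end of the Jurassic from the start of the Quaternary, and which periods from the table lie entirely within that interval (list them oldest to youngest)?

The Jurassic closes at 145 Ma and the Quaternary opens at 2.58 Ma, so the interval is 145 − 2.58 = 142.42 Myr.
A period fits inside if it starts at or after 145 Ma and ends at or before 2.58 Ma; oldest first that gives Cretaceous, Paleogene, Neogene.

142.42 million years; Cretaceous, Paleogene, Neogene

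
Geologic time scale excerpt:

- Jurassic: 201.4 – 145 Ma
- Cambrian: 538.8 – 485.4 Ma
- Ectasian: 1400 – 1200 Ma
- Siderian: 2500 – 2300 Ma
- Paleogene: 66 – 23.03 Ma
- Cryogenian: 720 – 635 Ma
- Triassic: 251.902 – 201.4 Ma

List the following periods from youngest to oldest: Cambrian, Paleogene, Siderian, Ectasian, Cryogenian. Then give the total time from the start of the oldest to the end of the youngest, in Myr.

From the excerpt: Cambrian 538.8–485.4; Paleogene 66–23.03; Siderian 2500–2300; Ectasian 1400–1200; Cryogenian 720–635 (Ma).
Larger Ma is earlier, so the oldest is Siderian and the youngest is Paleogene; youngest to oldest: Paleogene, Cambrian, Cryogenian, Ectasian, Siderian.
Oldest start 2500 minus youngest end 23.03 gives 2476.97 Myr overall.

Paleogene → Cambrian → Cryogenian → Ectasian → Siderian; total span 2476.97 Myr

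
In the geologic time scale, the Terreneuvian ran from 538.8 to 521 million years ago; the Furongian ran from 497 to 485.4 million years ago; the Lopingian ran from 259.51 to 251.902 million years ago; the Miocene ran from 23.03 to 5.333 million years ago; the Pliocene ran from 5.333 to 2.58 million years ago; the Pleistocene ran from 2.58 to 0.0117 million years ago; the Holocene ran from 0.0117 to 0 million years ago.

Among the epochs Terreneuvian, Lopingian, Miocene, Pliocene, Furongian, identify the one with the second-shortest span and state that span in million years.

Durations: Terreneuvian 17.8; Lopingian 7.608; Miocene 17.697; Pliocene 2.753; Furongian 11.6 Myr.
Sorted shortest-first: Pliocene (2.753), Lopingian (7.608), Furongian (11.6), Miocene (17.697), Terreneuvian (17.8).
The second shortest is Lopingian at 7.608 Myr.

Lopingian, 7.608 million years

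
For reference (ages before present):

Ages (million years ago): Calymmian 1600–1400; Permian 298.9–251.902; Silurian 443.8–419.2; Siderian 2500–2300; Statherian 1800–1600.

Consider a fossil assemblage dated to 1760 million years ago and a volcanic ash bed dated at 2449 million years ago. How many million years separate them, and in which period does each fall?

689 million years apart; the first in the Statherian, the second in the Siderian

Elapsed time: 2449 − 1760 = 689 Myr.
1760 Ma lies within 1800–1600 Ma: Statherian.
2449 Ma lies within 2500–2300 Ma: Siderian.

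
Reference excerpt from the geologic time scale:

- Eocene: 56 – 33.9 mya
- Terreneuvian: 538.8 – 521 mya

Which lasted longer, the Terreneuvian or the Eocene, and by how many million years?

Terreneuvian: 538.8 − 521 = 17.8 Myr.
Eocene: 56 − 33.9 = 22.1 Myr.
Difference: 22.1 − 17.8 = 4.3 Myr, so the Eocene was longer.

Eocene, by 4.3 million years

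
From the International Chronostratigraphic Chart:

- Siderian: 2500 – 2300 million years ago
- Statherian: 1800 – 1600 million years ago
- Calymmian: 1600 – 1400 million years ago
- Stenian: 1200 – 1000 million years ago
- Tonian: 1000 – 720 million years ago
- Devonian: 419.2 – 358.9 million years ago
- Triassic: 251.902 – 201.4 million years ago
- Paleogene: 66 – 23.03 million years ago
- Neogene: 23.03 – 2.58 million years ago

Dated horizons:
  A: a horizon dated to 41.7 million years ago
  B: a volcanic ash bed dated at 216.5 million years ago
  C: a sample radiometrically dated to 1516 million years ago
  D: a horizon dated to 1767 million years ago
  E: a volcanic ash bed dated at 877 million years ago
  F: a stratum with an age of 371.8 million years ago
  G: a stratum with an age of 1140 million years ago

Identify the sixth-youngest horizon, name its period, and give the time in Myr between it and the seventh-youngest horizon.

C, in the Calymmian; 251 million years to D

Sorted youngest-first by Ma: A (41.7), B (216.5), F (371.8), E (877), G (1140), C (1516), D (1767).
The sixth youngest is C at 1516 Ma, which lies in 1600–1400 Ma: the Calymmian.
The seventh youngest is D at 1767 Ma; separation = |1516 − 1767| = 251 Myr.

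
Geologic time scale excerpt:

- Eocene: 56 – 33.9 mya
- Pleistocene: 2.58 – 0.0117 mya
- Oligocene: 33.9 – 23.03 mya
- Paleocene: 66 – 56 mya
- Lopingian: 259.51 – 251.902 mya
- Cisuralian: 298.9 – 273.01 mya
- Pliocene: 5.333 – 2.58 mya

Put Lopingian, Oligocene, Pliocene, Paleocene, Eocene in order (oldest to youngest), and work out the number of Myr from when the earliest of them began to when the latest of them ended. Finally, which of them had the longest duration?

Lopingian → Paleocene → Eocene → Oligocene → Pliocene; total span 256.93 Myr; longest is Eocene

Start ages (Ma): Lopingian 259.51, Paleocene 66, Eocene 56, Oligocene 33.9, Pliocene 5.333.
Ordered oldest to youngest: Lopingian, Paleocene, Eocene, Oligocene, Pliocene.
Span = 259.51 − 2.58 = 256.93 Myr.
Durations: Lopingian 7.608, Pliocene 2.753, Oligocene 10.87, Eocene 22.1, Paleocene 10 → longest is Eocene (22.1 Myr).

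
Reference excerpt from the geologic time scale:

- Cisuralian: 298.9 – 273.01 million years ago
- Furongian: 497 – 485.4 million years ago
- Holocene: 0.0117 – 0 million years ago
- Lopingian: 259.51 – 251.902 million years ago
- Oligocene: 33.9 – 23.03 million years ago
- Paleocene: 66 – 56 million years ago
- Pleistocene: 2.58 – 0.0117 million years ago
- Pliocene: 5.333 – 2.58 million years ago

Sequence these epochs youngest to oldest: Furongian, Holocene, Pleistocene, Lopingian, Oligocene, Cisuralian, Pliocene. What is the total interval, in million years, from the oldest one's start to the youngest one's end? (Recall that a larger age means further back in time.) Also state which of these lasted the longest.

From the excerpt: Furongian 497–485.4; Holocene 0.0117–0; Pleistocene 2.58–0.0117; Lopingian 259.51–251.902; Oligocene 33.9–23.03; Cisuralian 298.9–273.01; Pliocene 5.333–2.58 (Ma).
Larger Ma is earlier, so the oldest is Furongian and the youngest is Holocene; youngest to oldest: Holocene, Pleistocene, Pliocene, Oligocene, Lopingian, Cisuralian, Furongian.
Oldest start 497 minus youngest end 0 gives 497 Myr overall.
Individual lengths (start − end): Lopingian 7.608; Pleistocene 2.5683; Oligocene 10.87; Holocene 0.0117; Furongian 11.6; Cisuralian 25.89; Pliocene 2.753. The largest is Cisuralian at 25.89 Myr.

Holocene → Pleistocene → Pliocene → Oligocene → Lopingian → Cisuralian → Furongian; total span 497 Myr; longest is Cisuralian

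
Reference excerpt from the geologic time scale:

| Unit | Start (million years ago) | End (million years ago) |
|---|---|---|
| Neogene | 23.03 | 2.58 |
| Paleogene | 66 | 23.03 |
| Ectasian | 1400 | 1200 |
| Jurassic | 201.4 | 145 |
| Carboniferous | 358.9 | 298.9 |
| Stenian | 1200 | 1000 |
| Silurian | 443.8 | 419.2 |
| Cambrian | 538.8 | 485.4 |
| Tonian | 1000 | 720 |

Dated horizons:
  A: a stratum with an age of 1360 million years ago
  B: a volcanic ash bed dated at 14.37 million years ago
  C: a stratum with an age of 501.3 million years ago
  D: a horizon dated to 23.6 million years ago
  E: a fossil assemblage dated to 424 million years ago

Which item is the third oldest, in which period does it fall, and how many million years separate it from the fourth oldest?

Sorted oldest-first by Ma: A (1360), C (501.3), E (424), D (23.6), B (14.37).
The third oldest is E at 424 Ma, which lies in 443.8–419.2 Ma: the Silurian.
The fourth oldest is D at 23.6 Ma; separation = |424 − 23.6| = 400.4 Myr.

E, in the Silurian; 400.4 million years to D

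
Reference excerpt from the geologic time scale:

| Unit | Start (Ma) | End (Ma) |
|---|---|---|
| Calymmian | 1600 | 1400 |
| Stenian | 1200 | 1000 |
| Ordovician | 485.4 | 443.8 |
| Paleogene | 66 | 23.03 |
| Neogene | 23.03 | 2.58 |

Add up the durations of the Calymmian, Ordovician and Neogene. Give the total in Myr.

262.05 million years

Each duration: Calymmian = 200; Ordovician = 41.6; Neogene = 20.45.
Sum: 200 + 41.6 + 20.45 = 262.05 Myr.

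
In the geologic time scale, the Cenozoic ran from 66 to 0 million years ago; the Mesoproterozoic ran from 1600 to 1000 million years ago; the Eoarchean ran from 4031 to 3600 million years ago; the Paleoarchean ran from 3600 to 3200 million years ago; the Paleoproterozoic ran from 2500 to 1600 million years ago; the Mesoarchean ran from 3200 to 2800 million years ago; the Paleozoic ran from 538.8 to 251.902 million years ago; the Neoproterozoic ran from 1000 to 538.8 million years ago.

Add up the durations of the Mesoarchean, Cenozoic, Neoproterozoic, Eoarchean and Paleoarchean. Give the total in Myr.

Duration is start − end for each: (3200 − 2800) + (66 − 0) + (1000 − 538.8) + (4031 − 3600) + (3600 − 3200).
That is 400 + 66 + 461.2 + 431 + 400, which totals 1758.2 million years.

1758.2 million years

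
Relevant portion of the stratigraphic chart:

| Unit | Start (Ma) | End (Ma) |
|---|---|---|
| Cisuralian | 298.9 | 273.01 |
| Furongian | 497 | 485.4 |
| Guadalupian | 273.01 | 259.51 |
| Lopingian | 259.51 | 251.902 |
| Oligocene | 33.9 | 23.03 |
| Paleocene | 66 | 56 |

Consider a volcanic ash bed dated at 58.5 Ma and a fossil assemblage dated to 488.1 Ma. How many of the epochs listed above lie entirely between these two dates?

3

The older date is 488.1 Ma and the younger is 58.5 Ma.
Epochs with start < 488.1 and end > 58.5 Ma: Cisuralian (298.9–273.01), Guadalupian (273.01–259.51), Lopingian (259.51–251.902).
That is 3 complete epochs.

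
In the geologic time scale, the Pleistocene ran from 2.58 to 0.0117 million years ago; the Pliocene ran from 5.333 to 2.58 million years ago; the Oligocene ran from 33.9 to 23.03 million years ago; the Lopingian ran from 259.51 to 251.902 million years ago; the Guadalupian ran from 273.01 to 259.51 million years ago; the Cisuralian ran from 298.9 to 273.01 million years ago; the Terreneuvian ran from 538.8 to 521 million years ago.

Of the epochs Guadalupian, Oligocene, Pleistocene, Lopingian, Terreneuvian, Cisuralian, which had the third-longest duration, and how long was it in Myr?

Durations: Guadalupian 13.5; Oligocene 10.87; Pleistocene 2.5683; Lopingian 7.608; Terreneuvian 17.8; Cisuralian 25.89 Myr.
Sorted longest-first: Cisuralian (25.89), Terreneuvian (17.8), Guadalupian (13.5), Oligocene (10.87), Lopingian (7.608), Pleistocene (2.5683).
The third longest is Guadalupian at 13.5 Myr.

Guadalupian, 13.5 million years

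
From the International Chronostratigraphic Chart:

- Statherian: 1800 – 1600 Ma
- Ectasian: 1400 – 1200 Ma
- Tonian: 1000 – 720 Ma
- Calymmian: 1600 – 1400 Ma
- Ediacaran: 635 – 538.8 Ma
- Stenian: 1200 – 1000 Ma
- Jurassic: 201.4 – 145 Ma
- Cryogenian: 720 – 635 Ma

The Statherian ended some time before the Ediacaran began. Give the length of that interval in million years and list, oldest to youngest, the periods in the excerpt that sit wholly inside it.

965 million years; Calymmian, Ectasian, Stenian, Tonian, Cryogenian

The Statherian closes at 1600 Ma and the Ediacaran opens at 635 Ma, so the interval is 1600 − 635 = 965 Myr.
A period fits inside if it starts at or after 1600 Ma and ends at or before 635 Ma; oldest first that gives Calymmian, Ectasian, Stenian, Tonian, Cryogenian.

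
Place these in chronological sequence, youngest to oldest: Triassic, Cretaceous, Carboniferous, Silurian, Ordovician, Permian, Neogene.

Era membership (oldest first within each) — Paleozoic: Ordovician, Silurian, Carboniferous, Permian; Mesozoic: Triassic, Cretaceous; Cenozoic: Neogene. Paleozoic precedes Mesozoic, which precedes Cenozoic. Concatenating the groups in that era order and then reversing gives youngest to oldest.

Neogene, Cretaceous, Triassic, Permian, Carboniferous, Silurian, Ordovician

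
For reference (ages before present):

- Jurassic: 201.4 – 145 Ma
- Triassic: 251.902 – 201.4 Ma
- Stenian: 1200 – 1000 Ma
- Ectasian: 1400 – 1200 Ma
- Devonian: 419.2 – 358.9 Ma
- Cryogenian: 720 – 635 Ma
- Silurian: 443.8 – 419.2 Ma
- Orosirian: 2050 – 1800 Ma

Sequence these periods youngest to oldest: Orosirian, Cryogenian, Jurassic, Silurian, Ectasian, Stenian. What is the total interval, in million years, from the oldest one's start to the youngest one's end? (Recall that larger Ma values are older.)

Jurassic → Silurian → Cryogenian → Stenian → Ectasian → Orosirian; total span 1905 Myr

Start ages (Ma): Orosirian 2050, Ectasian 1400, Stenian 1200, Cryogenian 720, Silurian 443.8, Jurassic 201.4.
Ordered youngest to oldest: Jurassic, Silurian, Cryogenian, Stenian, Ectasian, Orosirian.
Span = 2050 − 145 = 1905 Myr.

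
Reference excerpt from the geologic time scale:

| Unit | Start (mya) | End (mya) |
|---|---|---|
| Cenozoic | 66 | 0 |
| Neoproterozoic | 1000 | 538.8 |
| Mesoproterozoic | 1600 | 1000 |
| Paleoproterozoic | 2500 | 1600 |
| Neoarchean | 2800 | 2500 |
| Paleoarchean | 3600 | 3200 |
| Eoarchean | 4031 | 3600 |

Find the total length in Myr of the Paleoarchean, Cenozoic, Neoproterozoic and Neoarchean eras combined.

Each duration: Paleoarchean = 400; Cenozoic = 66; Neoproterozoic = 461.2; Neoarchean = 300.
Sum: 400 + 66 + 461.2 + 300 = 1227.2 Myr.

1227.2 million years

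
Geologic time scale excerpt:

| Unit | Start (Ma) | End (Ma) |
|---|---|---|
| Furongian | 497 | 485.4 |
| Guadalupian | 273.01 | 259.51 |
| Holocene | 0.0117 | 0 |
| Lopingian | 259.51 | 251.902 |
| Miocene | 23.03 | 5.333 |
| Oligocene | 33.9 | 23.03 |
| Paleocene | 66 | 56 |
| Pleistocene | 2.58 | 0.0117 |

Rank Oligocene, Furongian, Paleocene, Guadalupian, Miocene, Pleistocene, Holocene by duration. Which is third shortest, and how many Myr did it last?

Start − end for each: Oligocene 33.9 − 23.03 = 10.87; Furongian 497 − 485.4 = 11.6; Paleocene 66 − 56 = 10; Guadalupian 273.01 − 259.51 = 13.5; Miocene 23.03 − 5.333 = 17.697; Pleistocene 2.58 − 0.0117 = 2.5683; Holocene 0.0117 − 0 = 0.0117.
Ranking these from shortest: Holocene < Pleistocene < Paleocene < Oligocene < Furongian < Guadalupian < Miocene.
Position 3 in that ranking is Paleocene, which lasted 10 Myr.

Paleocene, 10 million years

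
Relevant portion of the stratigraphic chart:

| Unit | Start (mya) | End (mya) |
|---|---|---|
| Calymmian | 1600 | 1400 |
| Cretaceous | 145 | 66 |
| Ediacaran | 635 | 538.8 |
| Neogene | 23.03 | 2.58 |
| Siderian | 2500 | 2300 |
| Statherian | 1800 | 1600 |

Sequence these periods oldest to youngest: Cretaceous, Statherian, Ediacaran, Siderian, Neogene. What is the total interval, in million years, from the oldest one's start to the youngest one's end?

Siderian, Statherian, Ediacaran, Cretaceous, Neogene; total span 2497.42 Myr

Start ages (Ma): Siderian 2500, Statherian 1800, Ediacaran 635, Cretaceous 145, Neogene 23.03.
Ordered oldest to youngest: Siderian, Statherian, Ediacaran, Cretaceous, Neogene.
Span = 2500 − 2.58 = 2497.42 Myr.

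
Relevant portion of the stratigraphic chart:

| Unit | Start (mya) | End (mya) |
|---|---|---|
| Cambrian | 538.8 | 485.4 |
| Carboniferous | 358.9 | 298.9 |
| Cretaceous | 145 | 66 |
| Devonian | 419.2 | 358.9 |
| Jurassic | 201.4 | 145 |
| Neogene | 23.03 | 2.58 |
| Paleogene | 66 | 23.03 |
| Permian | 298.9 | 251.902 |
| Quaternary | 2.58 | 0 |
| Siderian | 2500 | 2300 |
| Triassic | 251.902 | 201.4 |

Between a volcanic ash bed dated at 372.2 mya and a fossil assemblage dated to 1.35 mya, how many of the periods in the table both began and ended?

372.2 Ma sits inside the Devonian (419.2–358.9) and 1.35 Ma inside the Quaternary (2.58–0); neither of those is wholly between the two dates.
The listed periods lying completely between them are Carboniferous, Permian, Triassic, Jurassic, Cretaceous, Paleogene, Neogene — 7 in all.

7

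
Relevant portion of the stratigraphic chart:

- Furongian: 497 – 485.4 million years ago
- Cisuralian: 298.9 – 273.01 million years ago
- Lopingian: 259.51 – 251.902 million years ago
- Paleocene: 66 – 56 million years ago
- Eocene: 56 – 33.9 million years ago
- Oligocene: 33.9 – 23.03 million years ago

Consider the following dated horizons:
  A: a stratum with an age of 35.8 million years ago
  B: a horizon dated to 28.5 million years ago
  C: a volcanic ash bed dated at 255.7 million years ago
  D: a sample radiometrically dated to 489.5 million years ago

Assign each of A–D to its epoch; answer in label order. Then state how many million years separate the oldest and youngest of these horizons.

A — Eocene; B — Oligocene; C — Lopingian; D — Furongian; span 461 million years

Match each age against the start–end ranges in the excerpt: A = 35.8 Ma → Eocene (56–33.9); B = 28.5 Ma → Oligocene (33.9–23.03); C = 255.7 Ma → Lopingian (259.51–251.902); D = 489.5 Ma → Furongian (497–485.4).
The largest age is 489.5 Ma and the smallest is 28.5 Ma; their difference is 461 Myr.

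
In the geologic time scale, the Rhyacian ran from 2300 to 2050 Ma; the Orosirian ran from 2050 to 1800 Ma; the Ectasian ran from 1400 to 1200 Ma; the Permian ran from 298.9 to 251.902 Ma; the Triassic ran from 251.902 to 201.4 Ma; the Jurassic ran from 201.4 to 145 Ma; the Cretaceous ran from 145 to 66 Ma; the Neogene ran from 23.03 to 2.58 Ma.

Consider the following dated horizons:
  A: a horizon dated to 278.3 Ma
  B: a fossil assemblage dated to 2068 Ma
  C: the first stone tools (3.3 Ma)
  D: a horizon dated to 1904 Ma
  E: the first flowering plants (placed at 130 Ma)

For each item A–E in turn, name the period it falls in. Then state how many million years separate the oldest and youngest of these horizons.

A: 278.3 Ma lies in 298.9–251.902 Ma, so Permian.
B: 2068 Ma lies in 2300–2050 Ma, so Rhyacian.
C: 3.3 Ma lies in 23.03–2.58 Ma, so Neogene.
D: 1904 Ma lies in 2050–1800 Ma, so Orosirian.
E: 130 Ma lies in 145–66 Ma, so Cretaceous.
Oldest = 2068 Ma, youngest = 3.3 Ma → span 2064.7 Myr.

A — Permian; B — Rhyacian; C — Neogene; D — Orosirian; E — Cretaceous; span 2064.7 million years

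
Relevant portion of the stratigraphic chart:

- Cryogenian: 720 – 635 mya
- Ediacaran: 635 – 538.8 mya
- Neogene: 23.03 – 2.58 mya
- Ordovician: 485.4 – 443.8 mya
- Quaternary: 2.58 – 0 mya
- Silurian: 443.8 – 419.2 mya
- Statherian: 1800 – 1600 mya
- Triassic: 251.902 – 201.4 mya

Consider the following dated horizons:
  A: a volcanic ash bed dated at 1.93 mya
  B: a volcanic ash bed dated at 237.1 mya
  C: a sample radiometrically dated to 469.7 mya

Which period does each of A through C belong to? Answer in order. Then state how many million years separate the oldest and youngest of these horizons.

A: 1.93 Ma lies in 2.58–0 Ma, so Quaternary.
B: 237.1 Ma lies in 251.902–201.4 Ma, so Triassic.
C: 469.7 Ma lies in 485.4–443.8 Ma, so Ordovician.
Oldest = 469.7 Ma, youngest = 1.93 Ma → span 467.77 Myr.

A — Quaternary; B — Triassic; C — Ordovician; span 467.77 million years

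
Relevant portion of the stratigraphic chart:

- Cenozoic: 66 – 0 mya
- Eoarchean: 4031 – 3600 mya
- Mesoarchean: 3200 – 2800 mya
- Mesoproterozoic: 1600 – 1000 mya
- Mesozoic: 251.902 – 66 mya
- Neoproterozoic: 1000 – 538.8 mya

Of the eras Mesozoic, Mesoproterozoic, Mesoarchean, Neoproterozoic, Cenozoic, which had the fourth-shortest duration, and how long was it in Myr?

Start − end for each: Mesozoic 251.902 − 66 = 185.902; Mesoproterozoic 1600 − 1000 = 600; Mesoarchean 3200 − 2800 = 400; Neoproterozoic 1000 − 538.8 = 461.2; Cenozoic 66 − 0 = 66.
Ranking these from shortest: Cenozoic < Mesozoic < Mesoarchean < Neoproterozoic < Mesoproterozoic.
Position 4 in that ranking is Neoproterozoic, which lasted 461.2 Myr.

Neoproterozoic, 461.2 million years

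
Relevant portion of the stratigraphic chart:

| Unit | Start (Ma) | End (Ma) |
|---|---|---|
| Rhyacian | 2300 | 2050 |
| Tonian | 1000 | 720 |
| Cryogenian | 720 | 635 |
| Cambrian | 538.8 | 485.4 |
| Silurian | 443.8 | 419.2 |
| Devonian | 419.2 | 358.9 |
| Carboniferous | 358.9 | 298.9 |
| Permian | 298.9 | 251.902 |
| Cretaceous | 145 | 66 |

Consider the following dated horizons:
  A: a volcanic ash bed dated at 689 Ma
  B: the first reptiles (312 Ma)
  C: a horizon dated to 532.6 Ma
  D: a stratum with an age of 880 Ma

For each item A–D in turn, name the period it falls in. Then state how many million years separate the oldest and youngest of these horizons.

A — Cryogenian; B — Carboniferous; C — Cambrian; D — Tonian; span 568 million years

A: 689 Ma lies in 720–635 Ma, so Cryogenian.
B: 312 Ma lies in 358.9–298.9 Ma, so Carboniferous.
C: 532.6 Ma lies in 538.8–485.4 Ma, so Cambrian.
D: 880 Ma lies in 1000–720 Ma, so Tonian.
Oldest = 880 Ma, youngest = 312 Ma → span 568 Myr.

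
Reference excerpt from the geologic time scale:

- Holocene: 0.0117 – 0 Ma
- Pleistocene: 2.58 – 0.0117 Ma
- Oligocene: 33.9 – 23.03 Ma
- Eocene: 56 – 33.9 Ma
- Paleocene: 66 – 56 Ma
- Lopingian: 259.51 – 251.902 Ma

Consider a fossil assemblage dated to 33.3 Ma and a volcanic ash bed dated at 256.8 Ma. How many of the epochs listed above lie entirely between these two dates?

2

256.8 Ma sits inside the Lopingian (259.51–251.902) and 33.3 Ma inside the Oligocene (33.9–23.03); neither of those is wholly between the two dates.
The listed epochs lying completely between them are Paleocene, Eocene — 2 in all.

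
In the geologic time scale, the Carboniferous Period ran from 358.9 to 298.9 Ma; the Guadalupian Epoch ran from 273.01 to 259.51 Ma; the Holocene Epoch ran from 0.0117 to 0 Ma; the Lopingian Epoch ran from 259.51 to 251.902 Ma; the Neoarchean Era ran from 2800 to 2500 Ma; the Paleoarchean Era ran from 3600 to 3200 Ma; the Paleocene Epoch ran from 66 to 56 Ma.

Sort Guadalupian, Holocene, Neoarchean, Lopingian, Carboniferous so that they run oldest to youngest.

Neoarchean → Carboniferous → Guadalupian → Lopingian → Holocene

Read off each span (Ma): Guadalupian 273.01–259.51; Holocene 0.0117–0; Neoarchean 2800–2500; Lopingian 259.51–251.902; Carboniferous 358.9–298.9.
Larger Ma is older, so oldest→youngest is Neoarchean, Carboniferous, Guadalupian, Lopingian, Holocene.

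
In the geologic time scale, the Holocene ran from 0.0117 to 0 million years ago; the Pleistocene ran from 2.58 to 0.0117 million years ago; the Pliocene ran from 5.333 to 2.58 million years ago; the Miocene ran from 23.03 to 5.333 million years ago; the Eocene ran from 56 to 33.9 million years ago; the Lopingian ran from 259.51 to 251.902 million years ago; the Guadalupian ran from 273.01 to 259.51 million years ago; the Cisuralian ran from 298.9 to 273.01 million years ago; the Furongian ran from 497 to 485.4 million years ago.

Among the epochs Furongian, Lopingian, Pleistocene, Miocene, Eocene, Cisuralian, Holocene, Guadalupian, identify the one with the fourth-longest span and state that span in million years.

Guadalupian, 13.5 million years

Durations: Furongian 11.6; Lopingian 7.608; Pleistocene 2.5683; Miocene 17.697; Eocene 22.1; Cisuralian 25.89; Holocene 0.0117; Guadalupian 13.5 Myr.
Sorted longest-first: Cisuralian (25.89), Eocene (22.1), Miocene (17.697), Guadalupian (13.5), Furongian (11.6), Lopingian (7.608), Pleistocene (2.5683), Holocene (0.0117).
The fourth longest is Guadalupian at 13.5 Myr.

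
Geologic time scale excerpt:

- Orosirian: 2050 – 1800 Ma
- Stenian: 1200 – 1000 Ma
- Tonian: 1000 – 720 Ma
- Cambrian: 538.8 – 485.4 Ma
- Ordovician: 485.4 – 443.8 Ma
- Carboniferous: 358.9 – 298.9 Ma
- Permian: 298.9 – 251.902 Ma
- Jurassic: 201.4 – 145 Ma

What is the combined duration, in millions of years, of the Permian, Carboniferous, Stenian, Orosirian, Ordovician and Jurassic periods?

Duration is start − end for each: (298.9 − 251.902) + (358.9 − 298.9) + (1200 − 1000) + (2050 − 1800) + (485.4 − 443.8) + (201.4 − 145).
That is 46.998 + 60 + 200 + 250 + 41.6 + 56.4, which totals 654.998 million years.

654.998 million years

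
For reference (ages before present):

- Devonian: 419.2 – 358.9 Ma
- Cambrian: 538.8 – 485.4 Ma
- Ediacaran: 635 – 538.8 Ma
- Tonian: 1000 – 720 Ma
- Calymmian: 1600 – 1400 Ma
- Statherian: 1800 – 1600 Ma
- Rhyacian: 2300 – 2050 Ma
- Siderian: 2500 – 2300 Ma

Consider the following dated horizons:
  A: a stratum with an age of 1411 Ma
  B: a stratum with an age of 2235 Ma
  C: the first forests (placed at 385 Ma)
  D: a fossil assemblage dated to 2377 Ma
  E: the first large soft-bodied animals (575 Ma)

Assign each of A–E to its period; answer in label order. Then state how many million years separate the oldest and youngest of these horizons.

A — Calymmian; B — Rhyacian; C — Devonian; D — Siderian; E — Ediacaran; span 1992 million years

A: 1411 Ma lies in 1600–1400 Ma, so Calymmian.
B: 2235 Ma lies in 2300–2050 Ma, so Rhyacian.
C: 385 Ma lies in 419.2–358.9 Ma, so Devonian.
D: 2377 Ma lies in 2500–2300 Ma, so Siderian.
E: 575 Ma lies in 635–538.8 Ma, so Ediacaran.
Oldest = 2377 Ma, youngest = 385 Ma → span 1992 Myr.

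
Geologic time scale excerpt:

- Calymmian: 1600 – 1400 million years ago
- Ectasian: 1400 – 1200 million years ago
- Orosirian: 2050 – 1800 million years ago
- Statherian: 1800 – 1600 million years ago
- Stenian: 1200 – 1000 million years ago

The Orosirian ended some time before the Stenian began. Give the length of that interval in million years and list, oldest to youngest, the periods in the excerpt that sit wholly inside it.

End of Orosirian = 1800 Ma; start of Stenian = 1200 Ma.
Gap = 1800 − 1200 = 600 Myr.
Periods wholly inside 1800–1200 Ma: Statherian (1800–1600), Calymmian (1600–1400), Ectasian (1400–1200).

600 million years; Statherian, Calymmian, Ectasian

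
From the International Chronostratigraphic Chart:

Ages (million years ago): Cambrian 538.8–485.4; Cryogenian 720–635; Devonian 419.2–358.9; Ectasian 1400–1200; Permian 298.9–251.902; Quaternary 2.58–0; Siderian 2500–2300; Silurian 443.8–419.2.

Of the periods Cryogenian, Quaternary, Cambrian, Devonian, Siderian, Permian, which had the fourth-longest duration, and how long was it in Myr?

Durations: Cryogenian 85; Quaternary 2.58; Cambrian 53.4; Devonian 60.3; Siderian 200; Permian 46.998 Myr.
Sorted longest-first: Siderian (200), Cryogenian (85), Devonian (60.3), Cambrian (53.4), Permian (46.998), Quaternary (2.58).
The fourth longest is Cambrian at 53.4 Myr.

Cambrian, 53.4 million years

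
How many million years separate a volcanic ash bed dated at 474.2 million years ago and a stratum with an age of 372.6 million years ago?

474.2 − 372.6 = 101.6 million years.

101.6 million years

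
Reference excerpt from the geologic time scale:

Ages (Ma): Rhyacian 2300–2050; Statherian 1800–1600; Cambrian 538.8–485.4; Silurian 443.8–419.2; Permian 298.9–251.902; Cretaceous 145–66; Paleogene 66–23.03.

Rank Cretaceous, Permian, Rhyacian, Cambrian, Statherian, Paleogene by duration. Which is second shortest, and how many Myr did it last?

Durations: Cretaceous 79; Permian 46.998; Rhyacian 250; Cambrian 53.4; Statherian 200; Paleogene 42.97 Myr.
Sorted shortest-first: Paleogene (42.97), Permian (46.998), Cambrian (53.4), Cretaceous (79), Statherian (200), Rhyacian (250).
The second shortest is Permian at 46.998 Myr.

Permian, 46.998 million years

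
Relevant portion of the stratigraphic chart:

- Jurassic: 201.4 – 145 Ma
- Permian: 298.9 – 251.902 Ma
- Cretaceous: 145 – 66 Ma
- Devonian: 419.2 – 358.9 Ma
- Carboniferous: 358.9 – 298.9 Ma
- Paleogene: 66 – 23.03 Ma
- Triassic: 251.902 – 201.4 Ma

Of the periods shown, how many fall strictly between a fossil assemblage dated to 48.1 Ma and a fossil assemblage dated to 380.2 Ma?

The older date is 380.2 Ma and the younger is 48.1 Ma.
Periods with start < 380.2 and end > 48.1 Ma: Carboniferous (358.9–298.9), Permian (298.9–251.902), Triassic (251.902–201.4), Jurassic (201.4–145), Cretaceous (145–66).
That is 5 complete periods.

5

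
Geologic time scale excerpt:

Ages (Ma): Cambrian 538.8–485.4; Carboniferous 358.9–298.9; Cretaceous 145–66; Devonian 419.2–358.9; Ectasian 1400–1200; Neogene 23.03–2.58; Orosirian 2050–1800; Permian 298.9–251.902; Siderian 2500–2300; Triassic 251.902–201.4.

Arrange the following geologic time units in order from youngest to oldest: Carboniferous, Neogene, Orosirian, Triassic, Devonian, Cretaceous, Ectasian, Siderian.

Neogene, Cretaceous, Triassic, Carboniferous, Devonian, Ectasian, Orosirian, Siderian

Read off each span (Ma): Carboniferous 358.9–298.9; Neogene 23.03–2.58; Orosirian 2050–1800; Triassic 251.902–201.4; Devonian 419.2–358.9; Cretaceous 145–66; Ectasian 1400–1200; Siderian 2500–2300.
Larger Ma is older, so oldest→youngest is Siderian, Orosirian, Ectasian, Devonian, Carboniferous, Triassic, Cretaceous, Neogene; reverse it for youngest→oldest.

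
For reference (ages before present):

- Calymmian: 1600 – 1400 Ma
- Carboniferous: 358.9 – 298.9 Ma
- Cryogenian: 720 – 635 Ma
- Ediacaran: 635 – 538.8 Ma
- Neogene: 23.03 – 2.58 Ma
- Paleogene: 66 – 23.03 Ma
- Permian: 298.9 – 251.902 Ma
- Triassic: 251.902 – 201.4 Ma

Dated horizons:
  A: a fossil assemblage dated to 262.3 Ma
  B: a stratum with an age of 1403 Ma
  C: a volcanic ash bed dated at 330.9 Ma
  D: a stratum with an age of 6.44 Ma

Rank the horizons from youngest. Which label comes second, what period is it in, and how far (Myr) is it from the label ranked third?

Sorted youngest-first by Ma: D (6.44), A (262.3), C (330.9), B (1403).
The second youngest is A at 262.3 Ma, which lies in 298.9–251.902 Ma: the Permian.
The third youngest is C at 330.9 Ma; separation = |262.3 − 330.9| = 68.6 Myr.

A, in the Permian; 68.6 million years to C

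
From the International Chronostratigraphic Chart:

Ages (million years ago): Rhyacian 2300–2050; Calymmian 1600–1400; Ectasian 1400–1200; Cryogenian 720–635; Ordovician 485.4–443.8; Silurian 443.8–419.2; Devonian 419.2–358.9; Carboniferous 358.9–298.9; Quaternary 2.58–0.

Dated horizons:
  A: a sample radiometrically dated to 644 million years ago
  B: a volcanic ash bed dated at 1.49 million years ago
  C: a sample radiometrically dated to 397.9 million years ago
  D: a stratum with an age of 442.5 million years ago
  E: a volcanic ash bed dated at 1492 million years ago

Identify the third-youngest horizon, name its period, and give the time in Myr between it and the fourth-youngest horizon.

Smaller Ma means younger, so youngest first: B 1.49 < C 397.9 < D 442.5 < A 644 < E 1492.
Counting 3 along gives D (442.5 Ma); the excerpt puts that inside the Silurian, 443.8–419.2 Ma.
Next in line is A (644 Ma), and 644 − 442.5 = 201.5 Myr.

D, in the Silurian; 201.5 million years to A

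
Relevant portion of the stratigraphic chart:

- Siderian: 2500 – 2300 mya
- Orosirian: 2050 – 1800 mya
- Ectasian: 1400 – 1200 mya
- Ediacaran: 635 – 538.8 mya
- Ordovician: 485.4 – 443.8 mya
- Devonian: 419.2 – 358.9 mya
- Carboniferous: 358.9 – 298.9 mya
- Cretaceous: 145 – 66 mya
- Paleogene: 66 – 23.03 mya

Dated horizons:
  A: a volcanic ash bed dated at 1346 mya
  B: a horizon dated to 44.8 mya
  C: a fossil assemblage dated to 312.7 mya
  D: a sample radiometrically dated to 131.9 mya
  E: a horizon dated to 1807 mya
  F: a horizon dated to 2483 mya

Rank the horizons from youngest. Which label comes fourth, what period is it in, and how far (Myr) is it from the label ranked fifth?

A, in the Ectasian; 461 million years to E

Smaller Ma means younger, so youngest first: B 44.8 < D 131.9 < C 312.7 < A 1346 < E 1807 < F 2483.
Counting 4 along gives A (1346 Ma); the excerpt puts that inside the Ectasian, 1400–1200 Ma.
Next in line is E (1807 Ma), and 1807 − 1346 = 461 Myr.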